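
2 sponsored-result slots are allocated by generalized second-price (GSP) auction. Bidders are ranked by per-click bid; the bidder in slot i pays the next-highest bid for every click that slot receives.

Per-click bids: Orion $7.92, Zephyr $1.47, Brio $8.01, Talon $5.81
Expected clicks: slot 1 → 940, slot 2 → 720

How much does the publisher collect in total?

Total revenue: $11628.00

Per-click bids in order: $8.01 (Brio) > $7.92 (Orion) > $5.81 (Talon) > …
Slot 1: Brio pays $7.92 × 940 = $7444.80
Slot 2: Orion pays $5.81 × 720 = $4183.20
Total = $11628.00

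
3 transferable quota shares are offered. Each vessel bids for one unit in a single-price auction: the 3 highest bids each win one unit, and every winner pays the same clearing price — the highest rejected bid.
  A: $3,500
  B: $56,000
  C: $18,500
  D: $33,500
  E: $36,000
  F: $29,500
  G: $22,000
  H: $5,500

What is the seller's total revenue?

Sorting: 56,000 (B), 36,000 (E), 33,500 (D), 29,500 (F), 22,000 (G), …
The 3 highest are B, E, D.
Clearing price = highest rejected bid = $29,500.
Total revenue = 3 × $29,500 = $88,500.

Total revenue: $88,500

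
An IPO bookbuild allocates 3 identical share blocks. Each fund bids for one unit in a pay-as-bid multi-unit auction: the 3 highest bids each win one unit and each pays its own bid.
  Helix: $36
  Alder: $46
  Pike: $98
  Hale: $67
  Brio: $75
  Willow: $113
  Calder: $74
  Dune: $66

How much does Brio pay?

Sorting: 113 (Willow), 98 (Pike), 75 (Brio), 74 (Calder), 67 (Hale), …
Winners (3 units): Willow, Pike, Brio.
Brio wins → own bid $75.

Brio pays $75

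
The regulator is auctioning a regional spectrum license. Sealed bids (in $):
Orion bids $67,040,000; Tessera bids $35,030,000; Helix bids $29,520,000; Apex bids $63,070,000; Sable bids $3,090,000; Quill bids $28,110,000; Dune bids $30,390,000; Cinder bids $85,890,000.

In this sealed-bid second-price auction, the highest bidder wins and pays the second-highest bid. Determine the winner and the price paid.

Bids in order: 85,890,000 (Cinder) > 67,040,000 (Orion) > 63,070,000 (Apex) > 35,030,000 (Tessera) > 30,390,000 (Dune) > 29,520,000 (Helix) > …
Cinder wins with the highest bid; price is set by the runner-up at $67,040,000.

Cinder pays $67,040,000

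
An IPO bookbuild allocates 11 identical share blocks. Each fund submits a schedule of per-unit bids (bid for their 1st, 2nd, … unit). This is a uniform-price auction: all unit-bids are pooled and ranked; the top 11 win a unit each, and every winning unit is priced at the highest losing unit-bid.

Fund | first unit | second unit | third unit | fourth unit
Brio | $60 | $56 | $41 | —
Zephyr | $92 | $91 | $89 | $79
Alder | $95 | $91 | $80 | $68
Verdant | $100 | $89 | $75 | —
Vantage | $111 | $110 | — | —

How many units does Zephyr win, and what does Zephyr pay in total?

Pooled unit-bids ranked (top 11): 111 (Vantage-1), 110 (Vantage-2), 100 (Verdant-1), 95 (Alder-1), 92 (Zephyr-1), 91 (Zephyr-2), 91 (Alder-2), 89 (Zephyr-3), 89 (Verdant-2), 80 (Alder-3), 79 (Zephyr-4)
The (k+1)-th unit-bid is $75.
Zephyr wins 4 unit(s) at $75 each.

Zephyr: 4 units, pays $300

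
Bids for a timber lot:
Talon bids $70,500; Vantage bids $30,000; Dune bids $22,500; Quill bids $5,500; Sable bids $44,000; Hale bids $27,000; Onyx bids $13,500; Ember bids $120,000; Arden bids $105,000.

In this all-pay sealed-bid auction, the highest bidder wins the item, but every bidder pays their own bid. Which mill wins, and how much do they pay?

Ember pays $120,000

All-pay sealed-bid auction: the highest bidder wins the item, but every bidder pays their own bid.
Sorting bids: 120,000 (Ember) > 105,000 (Arden) > 70,500 (Talon) > 44,000 (Sable) > 30,000 (Vantage) > 27,000 (Hale) > …
Ember is highest and takes the item; every bidder forfeits their bid.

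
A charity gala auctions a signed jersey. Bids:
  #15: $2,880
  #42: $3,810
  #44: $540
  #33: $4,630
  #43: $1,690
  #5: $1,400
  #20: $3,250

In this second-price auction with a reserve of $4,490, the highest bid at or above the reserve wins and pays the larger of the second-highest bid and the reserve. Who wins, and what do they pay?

#33 pays $4,490

Bids ranked: 4,630 (#33) > 3,810 (#42) > 3,250 (#20) > 2,880 (#15) > 1,690 (#43) > 1,400 (#5) > …
Highest eligible bid: #33 at $4,630.
max(second-highest $3,810, reserve $4,490) = $4,490.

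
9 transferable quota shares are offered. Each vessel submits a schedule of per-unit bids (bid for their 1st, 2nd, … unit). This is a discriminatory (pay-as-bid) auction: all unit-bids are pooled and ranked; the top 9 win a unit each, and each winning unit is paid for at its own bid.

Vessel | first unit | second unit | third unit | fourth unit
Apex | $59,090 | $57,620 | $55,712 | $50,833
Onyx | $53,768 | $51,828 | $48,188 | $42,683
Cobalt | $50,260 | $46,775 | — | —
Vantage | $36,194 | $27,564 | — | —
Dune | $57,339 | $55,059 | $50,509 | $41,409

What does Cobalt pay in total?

Cobalt pays $0

Pooled unit-bids ranked (top 9): 59,090 (Apex-1), 57,620 (Apex-2), 57,339 (Dune-1), 55,712 (Apex-3), 55,059 (Dune-2), 53,768 (Onyx-1), 51,828 (Onyx-2), 50,833 (Apex-4), 50,509 (Dune-3)
Next rejected bid: $50,260 (not a price — pay-as-bid).
Cobalt wins no units.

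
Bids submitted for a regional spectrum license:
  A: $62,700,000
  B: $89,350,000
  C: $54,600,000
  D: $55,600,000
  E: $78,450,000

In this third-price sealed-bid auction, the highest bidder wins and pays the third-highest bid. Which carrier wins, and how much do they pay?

B pays $62,700,000

Sorting bids: 89,350,000 (B) > 78,450,000 (E) > 62,700,000 (A) > 55,600,000 (D) > 54,600,000 (C)
B wins; payment is bid #3 in the ranking = $62,700,000.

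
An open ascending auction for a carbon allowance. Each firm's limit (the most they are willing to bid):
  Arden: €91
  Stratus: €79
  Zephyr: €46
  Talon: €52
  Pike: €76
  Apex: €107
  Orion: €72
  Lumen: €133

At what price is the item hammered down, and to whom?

Lumen wins at €107

Rule: the price rises until one bidder remains; the winner pays the price at which the last rival dropped out.
Sorting limits: 133 (Lumen) > 107 (Apex) > 91 (Arden) > 79 (Stratus) > 76 (Pike) > 72 (Orion) > …
Once the price passes €107, only Lumen is left; the hammer falls at Apex's limit of €107.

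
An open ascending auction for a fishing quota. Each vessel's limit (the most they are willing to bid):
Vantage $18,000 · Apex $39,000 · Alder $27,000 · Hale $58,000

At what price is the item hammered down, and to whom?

Hale wins at $39,000

Limits in order: 58,000 (Hale) > 39,000 (Apex) > 27,000 (Alder) > 18,000 (Vantage)
Bidding ends when Apex exits at $39,000; Hale takes it.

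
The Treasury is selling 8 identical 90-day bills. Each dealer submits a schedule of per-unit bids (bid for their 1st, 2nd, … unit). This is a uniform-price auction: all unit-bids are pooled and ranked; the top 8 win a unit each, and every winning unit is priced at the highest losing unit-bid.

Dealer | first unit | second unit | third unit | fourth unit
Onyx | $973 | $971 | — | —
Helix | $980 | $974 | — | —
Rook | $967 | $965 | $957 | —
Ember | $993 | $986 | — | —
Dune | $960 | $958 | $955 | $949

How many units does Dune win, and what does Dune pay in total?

All unit-bids, highest first — top 8: 993 (Ember-1), 986 (Ember-2), 980 (Helix-1), 974 (Helix-2), 973 (Onyx-1), 971 (Onyx-2), 967 (Rook-1), 965 (Rook-2)
The (k+1)-th unit-bid is $960.
Dune wins 0 unit(s) at $960 each.

Dune: 0 units, pays $0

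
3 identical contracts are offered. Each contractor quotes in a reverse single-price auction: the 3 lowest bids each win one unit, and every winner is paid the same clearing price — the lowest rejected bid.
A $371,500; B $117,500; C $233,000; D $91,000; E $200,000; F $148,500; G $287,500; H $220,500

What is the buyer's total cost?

Sorting: 91,000 (D), 117,500 (B), 148,500 (F), 200,000 (E), 220,500 (H), …
The 3 lowest are D, B, F.
Clearing price = lowest rejected bid = $200,000.
Total cost = 3 × $200,000 = $600,000.

Total cost: $600,000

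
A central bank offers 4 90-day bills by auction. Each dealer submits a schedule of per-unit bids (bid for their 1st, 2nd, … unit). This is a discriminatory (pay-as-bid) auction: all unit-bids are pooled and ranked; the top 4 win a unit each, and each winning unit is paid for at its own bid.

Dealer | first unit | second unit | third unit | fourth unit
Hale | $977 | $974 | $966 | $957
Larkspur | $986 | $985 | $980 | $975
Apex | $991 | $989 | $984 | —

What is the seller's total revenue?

Pooled unit-bids ranked (top 4): 991 (Apex-1), 989 (Apex-2), 986 (Larkspur-1), 985 (Larkspur-2)
Next rejected bid: $984 (not a price — pay-as-bid).
Each winning unit pays its own bid.
Revenue = 991 + 989 + 986 + 985 = $3,951.

Total revenue: $3,951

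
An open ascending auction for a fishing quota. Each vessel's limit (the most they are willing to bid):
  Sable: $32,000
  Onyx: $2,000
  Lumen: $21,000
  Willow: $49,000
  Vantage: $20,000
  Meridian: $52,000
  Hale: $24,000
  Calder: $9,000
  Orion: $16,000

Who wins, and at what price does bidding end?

Meridian wins at $49,000

Open ascending-bid auction: the price rises until one bidder remains; the winner pays the price at which the last rival dropped out.
Sorting limits: 52,000 (Meridian) > 49,000 (Willow) > 32,000 (Sable) > 24,000 (Hale) > 21,000 (Lumen) > 20,000 (Vantage) > …
Willow is the last rival to drop out, at $49,000; Meridian remains and wins at that price.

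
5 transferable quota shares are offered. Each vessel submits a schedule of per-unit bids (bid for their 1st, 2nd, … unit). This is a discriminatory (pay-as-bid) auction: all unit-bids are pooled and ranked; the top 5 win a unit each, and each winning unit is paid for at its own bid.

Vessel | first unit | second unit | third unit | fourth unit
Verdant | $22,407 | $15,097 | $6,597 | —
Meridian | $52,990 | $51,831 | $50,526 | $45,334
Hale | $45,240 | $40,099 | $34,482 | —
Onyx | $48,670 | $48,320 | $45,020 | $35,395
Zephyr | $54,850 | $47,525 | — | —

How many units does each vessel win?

All unit-bids, highest first — top 5: 54,850 (Zephyr-1), 52,990 (Meridian-1), 51,831 (Meridian-2), 50,526 (Meridian-3), 48,670 (Onyx-1)
Next rejected bid: $48,320 (not a price — pay-as-bid).
Allocation: Meridian 3, Onyx 1, Zephyr 1.

Meridian 3, Onyx 1, Zephyr 1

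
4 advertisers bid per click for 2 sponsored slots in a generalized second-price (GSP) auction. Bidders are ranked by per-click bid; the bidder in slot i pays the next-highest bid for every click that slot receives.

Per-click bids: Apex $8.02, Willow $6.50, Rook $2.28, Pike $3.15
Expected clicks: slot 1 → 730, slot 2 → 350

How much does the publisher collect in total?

Sorting advertisers: $8.02 (Apex) > $6.50 (Willow) > $3.15 (Pike) > …
Slot 1: Apex pays $6.50 × 730 = $4745.00
Slot 2: Willow pays $3.15 × 350 = $1102.50
Total = $5847.50

Total revenue: $5847.50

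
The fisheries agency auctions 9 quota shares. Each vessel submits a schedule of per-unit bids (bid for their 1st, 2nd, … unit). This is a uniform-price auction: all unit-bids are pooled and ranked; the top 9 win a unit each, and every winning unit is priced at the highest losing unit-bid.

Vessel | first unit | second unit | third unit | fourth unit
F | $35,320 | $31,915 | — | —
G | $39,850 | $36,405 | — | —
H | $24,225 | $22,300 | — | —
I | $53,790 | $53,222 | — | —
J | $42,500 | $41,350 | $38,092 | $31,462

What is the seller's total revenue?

Total revenue: $283,158

Merging the schedules and taking the best 9: 53,790 (I-1), 53,222 (I-2), 42,500 (J-1), 41,350 (J-2), 39,850 (G-1), 38,092 (J-3), 36,405 (G-2), 35,320 (F-1), 31,915 (F-2)
First bid not allocated: $31,462.
Allocation: F 2, G 2, I 2, J 3. Every unit priced at $31,462.
Revenue = 9 × 31,462 = $283,158.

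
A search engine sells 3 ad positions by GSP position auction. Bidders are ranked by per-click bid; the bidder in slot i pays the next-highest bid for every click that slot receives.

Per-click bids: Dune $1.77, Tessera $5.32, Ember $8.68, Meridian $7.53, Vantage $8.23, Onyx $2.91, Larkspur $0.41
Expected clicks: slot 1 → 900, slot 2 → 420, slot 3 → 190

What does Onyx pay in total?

Onyx pays $0.00

Per-click bids in order: $8.68 (Ember) > $8.23 (Vantage) > $7.53 (Meridian) > $5.32 (Tessera) > …
Onyx ranks below slot 3 → no slot, pays nothing.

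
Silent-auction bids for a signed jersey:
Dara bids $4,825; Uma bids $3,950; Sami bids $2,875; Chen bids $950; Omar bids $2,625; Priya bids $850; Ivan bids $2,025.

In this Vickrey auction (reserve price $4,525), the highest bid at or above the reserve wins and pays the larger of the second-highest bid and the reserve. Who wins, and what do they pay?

Bids ranked: 4,825 (Dara) > 3,950 (Uma) > 2,875 (Sami) > 2,625 (Omar) > 2,025 (Ivan) > 950 (Chen) > …
Dara has the top bid at or above the reserve ($4,825).
Second-highest bid $3,950 is below the reserve $4,525, so the reserve binds → payment $4,525.

Dara pays $4,525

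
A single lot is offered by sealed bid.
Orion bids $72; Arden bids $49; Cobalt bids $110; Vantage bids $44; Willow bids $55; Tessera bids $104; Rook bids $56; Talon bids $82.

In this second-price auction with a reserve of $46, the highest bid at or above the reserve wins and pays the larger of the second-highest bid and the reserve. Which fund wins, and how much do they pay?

Cobalt pays $104

Rule: the highest bid at or above the reserve wins and pays the larger of the second-highest bid and the reserve.
Bids in order: 110 (Cobalt) > 104 (Tessera) > 82 (Talon) > 72 (Orion) > 56 (Rook) > 55 (Willow) > …
Cobalt has the top bid at or above the reserve ($110).
Second-highest bid $104 exceeds the reserve $46 → payment $104.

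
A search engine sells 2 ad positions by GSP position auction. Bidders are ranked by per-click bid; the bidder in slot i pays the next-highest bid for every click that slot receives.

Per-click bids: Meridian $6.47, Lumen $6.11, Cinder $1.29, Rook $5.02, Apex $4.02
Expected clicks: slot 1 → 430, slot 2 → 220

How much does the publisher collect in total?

Per-click bids in order: $6.47 (Meridian) > $6.11 (Lumen) > $5.02 (Rook) > …
Slot 1: Meridian pays $6.11 × 430 = $2627.30
Slot 2: Lumen pays $5.02 × 220 = $1104.40
Total = $3731.70

Total revenue: $3731.70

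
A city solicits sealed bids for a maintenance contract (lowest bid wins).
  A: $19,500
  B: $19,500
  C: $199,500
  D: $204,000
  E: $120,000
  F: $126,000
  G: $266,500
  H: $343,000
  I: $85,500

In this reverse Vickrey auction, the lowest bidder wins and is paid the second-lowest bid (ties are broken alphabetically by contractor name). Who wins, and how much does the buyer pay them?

A is paid $19,500

Rule: the lowest bidder wins and is paid the second-lowest bid.
Sorting bids: 19,500 (A) < 19,500 (B) < 85,500 (I) < 120,000 (E) < 126,000 (F) < 199,500 (C) < …
A and B tie at $19,500; tie-break gives it to A.
A wins with the lowest bid; price is set by the runner-up at $19,500.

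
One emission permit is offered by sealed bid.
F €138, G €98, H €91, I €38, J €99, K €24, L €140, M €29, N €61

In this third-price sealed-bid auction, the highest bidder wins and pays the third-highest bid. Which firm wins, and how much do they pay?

L pays €99

Bids in order: 140 (L) > 138 (F) > 99 (J) > 98 (G) > 91 (H) > 61 (N) > …
L wins; payment is bid #3 in the ranking = €99.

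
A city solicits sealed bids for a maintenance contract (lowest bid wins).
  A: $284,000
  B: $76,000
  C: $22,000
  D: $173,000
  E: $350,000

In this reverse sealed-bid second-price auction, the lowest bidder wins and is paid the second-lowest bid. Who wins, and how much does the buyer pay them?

Bids ranked: 22,000 (C) < 76,000 (B) < 173,000 (D) < 284,000 (A) < 350,000 (E)
C is lowest; is paid the second-lowest bid, $76,000.

C is paid $76,000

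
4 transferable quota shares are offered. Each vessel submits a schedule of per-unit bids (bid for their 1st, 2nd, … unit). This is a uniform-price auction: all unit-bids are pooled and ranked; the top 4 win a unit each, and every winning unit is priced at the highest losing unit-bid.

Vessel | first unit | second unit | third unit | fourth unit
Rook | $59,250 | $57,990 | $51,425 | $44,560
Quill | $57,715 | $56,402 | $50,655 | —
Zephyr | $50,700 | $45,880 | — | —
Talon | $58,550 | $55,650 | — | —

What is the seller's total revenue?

Total revenue: $225,608

Pooled unit-bids ranked (top 4): 59,250 (Rook-1), 58,550 (Talon-1), 57,990 (Rook-2), 57,715 (Quill-1)
Highest rejected unit-bid = $56,402.
Allocation: Quill 1, Rook 2, Talon 1. Every unit priced at $56,402.
Revenue = 4 × 56,402 = $225,608.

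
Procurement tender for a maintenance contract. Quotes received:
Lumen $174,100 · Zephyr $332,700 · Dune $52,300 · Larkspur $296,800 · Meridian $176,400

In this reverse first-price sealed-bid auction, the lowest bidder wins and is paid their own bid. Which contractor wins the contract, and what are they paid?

Dune is paid $52,300

Reverse first-price sealed-bid auction: the lowest bidder wins and is paid their own bid.
Bids ranked: 52,300 (Dune) < 174,100 (Lumen) < 176,400 (Meridian) < 296,800 (Larkspur) < 332,700 (Zephyr)
Dune has the lowest bid and is paid exactly that: $52,300.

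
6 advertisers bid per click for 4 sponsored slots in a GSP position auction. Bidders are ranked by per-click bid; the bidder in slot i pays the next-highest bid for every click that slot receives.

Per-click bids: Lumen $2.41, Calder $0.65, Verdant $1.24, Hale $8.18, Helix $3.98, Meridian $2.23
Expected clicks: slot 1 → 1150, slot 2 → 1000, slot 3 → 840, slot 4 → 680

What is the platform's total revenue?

Ranked by bid: $8.18 (Hale) > $3.98 (Helix) > $2.41 (Lumen) > $2.23 (Meridian) > $1.24 (Verdant) > …
Slot 1: Hale pays $3.98 × 1150 = $4577.00
Slot 2: Helix pays $2.41 × 1000 = $2410.00
Slot 3: Lumen pays $2.23 × 840 = $1873.20
Slot 4: Meridian pays $1.24 × 680 = $843.20
Total = $9703.40

Total revenue: $9703.40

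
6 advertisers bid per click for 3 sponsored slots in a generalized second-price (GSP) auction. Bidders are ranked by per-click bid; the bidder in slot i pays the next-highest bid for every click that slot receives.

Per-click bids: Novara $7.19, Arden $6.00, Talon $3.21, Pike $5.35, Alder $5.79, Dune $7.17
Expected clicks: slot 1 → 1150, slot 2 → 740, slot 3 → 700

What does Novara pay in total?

Per-click bids in order: $7.19 (Novara) > $7.17 (Dune) > $6.00 (Arden) > $5.79 (Alder) > …
Novara holds slot 1 → pays next bid $7.17 × 1150 clicks = $8245.50.

Novara pays $8245.50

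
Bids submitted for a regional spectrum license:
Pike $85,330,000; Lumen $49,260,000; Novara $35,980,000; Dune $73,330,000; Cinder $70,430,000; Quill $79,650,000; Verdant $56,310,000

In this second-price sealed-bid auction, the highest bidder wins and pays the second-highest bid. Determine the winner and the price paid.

Pike pays $79,650,000

Second-price sealed-bid auction: the highest bidder wins and pays the second-highest bid.
Bids in order: 85,330,000 (Pike) > 79,650,000 (Quill) > 73,330,000 (Dune) > 70,430,000 (Cinder) > 56,310,000 (Verdant) > 49,260,000 (Lumen) > …
Pike wins with the highest bid; price is set by the runner-up at $79,650,000.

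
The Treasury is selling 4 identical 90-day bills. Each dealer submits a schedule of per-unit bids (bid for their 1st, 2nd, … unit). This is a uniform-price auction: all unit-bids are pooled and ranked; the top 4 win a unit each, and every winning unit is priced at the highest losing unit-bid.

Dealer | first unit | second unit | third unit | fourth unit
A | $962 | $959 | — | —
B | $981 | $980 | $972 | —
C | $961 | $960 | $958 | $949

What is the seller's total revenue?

Total revenue: $3,844

Pooled unit-bids ranked (top 4): 981 (B-1), 980 (B-2), 972 (B-3), 962 (A-1)
Highest rejected unit-bid = $961.
Allocation: A 1, B 3. Every unit priced at $961.
Revenue = 4 × 961 = $3,844.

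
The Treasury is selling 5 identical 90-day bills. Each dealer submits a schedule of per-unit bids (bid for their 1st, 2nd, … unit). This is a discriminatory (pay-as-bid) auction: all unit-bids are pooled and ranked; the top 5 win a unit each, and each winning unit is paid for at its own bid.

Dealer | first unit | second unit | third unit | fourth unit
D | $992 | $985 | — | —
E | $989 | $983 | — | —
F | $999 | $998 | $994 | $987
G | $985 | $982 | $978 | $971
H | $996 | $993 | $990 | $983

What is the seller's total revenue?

Total revenue: $4,980

Pooled unit-bids ranked (top 5): 999 (F-1), 998 (F-2), 996 (H-1), 994 (F-3), 993 (H-2)
Next rejected bid: $992 (not a price — pay-as-bid).
Each winning unit pays its own bid.
Revenue = 999 + 998 + 996 + 994 + 993 = $4,980.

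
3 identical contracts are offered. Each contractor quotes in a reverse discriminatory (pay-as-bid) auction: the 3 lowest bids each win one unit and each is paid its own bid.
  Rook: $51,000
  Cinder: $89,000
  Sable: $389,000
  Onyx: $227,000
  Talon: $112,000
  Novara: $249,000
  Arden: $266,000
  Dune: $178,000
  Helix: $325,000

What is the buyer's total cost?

Ordering the bids: 51,000 (Rook), 89,000 (Cinder), 112,000 (Talon), 178,000 (Dune), 227,000 (Onyx), …
The 3 lowest are Rook, Cinder, Talon.
Total cost = 51,000 + 89,000 + 112,000 = $252,000.

Total cost: $252,000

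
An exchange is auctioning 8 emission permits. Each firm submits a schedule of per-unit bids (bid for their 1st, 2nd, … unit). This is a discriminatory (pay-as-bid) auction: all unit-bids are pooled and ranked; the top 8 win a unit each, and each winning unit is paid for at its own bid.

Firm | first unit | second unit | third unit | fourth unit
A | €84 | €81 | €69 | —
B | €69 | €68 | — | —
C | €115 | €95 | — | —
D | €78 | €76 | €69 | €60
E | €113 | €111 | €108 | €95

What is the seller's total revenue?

Total revenue: €802

Pooled unit-bids ranked (top 8): 115 (C-1), 113 (E-1), 111 (E-2), 108 (E-3), 95 (C-2), 95 (E-4), 84 (A-1), 81 (A-2)
Next rejected bid: €78 (not a price — pay-as-bid).
Each winning unit pays its own bid.
Revenue = 115 + 113 + 111 + 108 + 95 + 95 + 84 + 81 = €802.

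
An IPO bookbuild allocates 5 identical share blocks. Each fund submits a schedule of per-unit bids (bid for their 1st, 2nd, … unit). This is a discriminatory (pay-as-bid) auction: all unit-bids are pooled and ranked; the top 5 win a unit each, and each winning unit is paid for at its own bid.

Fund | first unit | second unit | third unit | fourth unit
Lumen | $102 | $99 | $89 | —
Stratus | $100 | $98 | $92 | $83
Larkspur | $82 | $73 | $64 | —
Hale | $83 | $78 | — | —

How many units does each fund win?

Merging the schedules and taking the best 5: 102 (Lumen-1), 100 (Stratus-1), 99 (Lumen-2), 98 (Stratus-2), 92 (Stratus-3)
Next rejected bid: $89 (not a price — pay-as-bid).
Allocation: Lumen 2, Stratus 3.

Lumen 2, Stratus 3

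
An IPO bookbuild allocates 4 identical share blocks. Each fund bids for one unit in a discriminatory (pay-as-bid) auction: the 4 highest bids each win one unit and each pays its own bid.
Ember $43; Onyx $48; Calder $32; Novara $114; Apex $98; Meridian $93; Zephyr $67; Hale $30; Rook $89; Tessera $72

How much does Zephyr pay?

Ordering the bids: 114 (Novara), 98 (Apex), 93 (Meridian), 89 (Rook), 72 (Tessera), 67 (Zephyr), …
Winners (4 units): Novara, Apex, Meridian, Rook.
Zephyr does not win → $0.

Zephyr pays $0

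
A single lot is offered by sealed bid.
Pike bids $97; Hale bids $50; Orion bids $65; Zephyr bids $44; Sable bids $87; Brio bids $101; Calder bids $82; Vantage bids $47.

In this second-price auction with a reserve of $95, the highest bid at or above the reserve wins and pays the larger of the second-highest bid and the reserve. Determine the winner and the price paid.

Bids in order: 101 (Brio) > 97 (Pike) > 87 (Sable) > 82 (Calder) > 65 (Orion) > 50 (Hale) > …
Highest eligible bid: Brio at $101.
max(second-highest $97, reserve $95) = $97; the reserve does not bind.

Brio pays $97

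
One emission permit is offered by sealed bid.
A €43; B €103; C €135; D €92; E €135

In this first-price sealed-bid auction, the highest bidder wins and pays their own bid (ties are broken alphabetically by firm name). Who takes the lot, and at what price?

C pays €135

Bids ranked: 135 (C) > 135 (E) > 103 (B) > 92 (D) > 43 (A)
C and E tie at €135; tie-break gives it to C.
C is highest → pays own bid, €135.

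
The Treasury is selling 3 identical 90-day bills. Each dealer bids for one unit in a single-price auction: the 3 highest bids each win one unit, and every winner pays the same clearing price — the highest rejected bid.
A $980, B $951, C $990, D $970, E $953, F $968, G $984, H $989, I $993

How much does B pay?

B pays $0

Sorting: 993 (I), 990 (C), 989 (H), 984 (G), 980 (A), …
The 3 highest are I, C, H.
Clearing price = highest rejected bid = $984.
B does not win → pays $0.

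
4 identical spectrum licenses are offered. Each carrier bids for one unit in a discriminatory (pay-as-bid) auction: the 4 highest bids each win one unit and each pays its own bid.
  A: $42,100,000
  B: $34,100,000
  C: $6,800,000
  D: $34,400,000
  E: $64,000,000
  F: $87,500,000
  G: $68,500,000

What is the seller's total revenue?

Ordering the bids: 87,500,000 (F), 68,500,000 (G), 64,000,000 (E), 42,100,000 (A), 34,400,000 (D), 34,100,000 (B), …
Top 4: F, G, E, A.
Total revenue = 87,500,000 + 68,500,000 + 64,000,000 + 42,100,000 = $262,100,000.

Total revenue: $262,100,000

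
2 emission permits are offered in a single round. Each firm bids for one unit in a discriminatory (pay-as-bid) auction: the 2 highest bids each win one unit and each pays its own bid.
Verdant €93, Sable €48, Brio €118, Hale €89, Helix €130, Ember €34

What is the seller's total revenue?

Bids ranked high→low: 130 (Helix), 118 (Brio), 93 (Verdant), 89 (Hale), …
Top 2: Helix, Brio.
Total revenue = 130 + 118 = €248.

Total revenue: €248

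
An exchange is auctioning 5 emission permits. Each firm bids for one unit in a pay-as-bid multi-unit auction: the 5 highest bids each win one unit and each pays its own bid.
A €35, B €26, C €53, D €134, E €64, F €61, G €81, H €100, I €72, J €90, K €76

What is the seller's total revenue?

Total revenue: €481

Sorting: 134 (D), 100 (H), 90 (J), 81 (G), 76 (K), 72 (I), 64 (E), …
Top 5: D, H, J, G, K.
Total revenue = 134 + 100 + 90 + 81 + 76 = €481.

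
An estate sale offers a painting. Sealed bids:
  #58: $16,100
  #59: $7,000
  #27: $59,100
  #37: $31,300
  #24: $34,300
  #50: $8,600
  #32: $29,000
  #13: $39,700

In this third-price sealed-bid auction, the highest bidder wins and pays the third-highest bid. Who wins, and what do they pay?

Sorting bids: 59,100 (#27) > 39,700 (#13) > 34,300 (#24) > 31,300 (#37) > 29,000 (#32) > 16,100 (#58) > …
#27 wins; payment is bid #3 in the ranking = $34,300.

#27 pays $34,300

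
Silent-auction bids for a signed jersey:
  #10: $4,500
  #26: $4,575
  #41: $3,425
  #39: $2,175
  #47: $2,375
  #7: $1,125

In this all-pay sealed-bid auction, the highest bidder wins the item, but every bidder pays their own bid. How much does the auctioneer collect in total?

Bids ranked: 4,575 (#26) > 4,500 (#10) > 3,425 (#41) > 2,375 (#47) > 2,175 (#39) > 1,125 (#7)
Every bidder forfeits their bid regardless of winning.
Revenue = 4,500 + 4,575 + 3,425 + 2,175 + 2,375 + 1,125 = $18,175.

Total revenue: $18,175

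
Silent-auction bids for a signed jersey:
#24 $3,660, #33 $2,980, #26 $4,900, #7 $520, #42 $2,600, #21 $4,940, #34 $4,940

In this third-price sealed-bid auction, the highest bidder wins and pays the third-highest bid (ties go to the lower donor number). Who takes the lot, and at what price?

#21 pays $4,900

Sorting bids: 4,940 (#21) > 4,940 (#34) > 4,900 (#26) > 3,660 (#24) > 2,980 (#33) > 2,600 (#42) > …
#21 and #34 tie at $4,940; tie-break gives it to #21.
#21 is highest; pays the third-highest bid, $4,900.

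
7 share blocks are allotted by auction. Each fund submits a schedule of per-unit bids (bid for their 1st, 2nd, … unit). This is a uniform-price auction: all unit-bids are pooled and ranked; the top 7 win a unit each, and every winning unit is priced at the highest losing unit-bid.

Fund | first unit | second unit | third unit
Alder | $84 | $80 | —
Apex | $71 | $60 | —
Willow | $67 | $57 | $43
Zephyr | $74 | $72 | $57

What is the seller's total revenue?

Merging the schedules and taking the best 7: 84 (Alder-1), 80 (Alder-2), 74 (Zephyr-1), 72 (Zephyr-2), 71 (Apex-1), 67 (Willow-1), 60 (Apex-2)
Highest rejected unit-bid = $57.
Allocation: Alder 2, Apex 2, Willow 1, Zephyr 2. Every unit priced at $57.
Revenue = 7 × 57 = $399.

Total revenue: $399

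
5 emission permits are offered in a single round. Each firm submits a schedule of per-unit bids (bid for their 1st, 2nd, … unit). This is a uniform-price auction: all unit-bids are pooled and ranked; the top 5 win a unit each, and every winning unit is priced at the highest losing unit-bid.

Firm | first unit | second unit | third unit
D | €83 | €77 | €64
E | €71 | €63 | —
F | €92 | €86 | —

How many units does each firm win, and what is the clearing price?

All unit-bids, highest first — top 5: 92 (F-1), 86 (F-2), 83 (D-1), 77 (D-2), 71 (E-1)
The (k+1)-th unit-bid is €64.
Allocation: D 2, E 1, F 2.

D 2, E 1, F 2; clearing price €64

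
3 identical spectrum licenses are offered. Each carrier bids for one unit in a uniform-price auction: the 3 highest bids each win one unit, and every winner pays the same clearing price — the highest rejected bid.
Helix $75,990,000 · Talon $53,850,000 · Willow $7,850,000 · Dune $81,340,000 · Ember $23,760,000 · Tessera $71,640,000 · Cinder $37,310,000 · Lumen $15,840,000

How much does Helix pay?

Ordering the bids: 81,340,000 (Dune), 75,990,000 (Helix), 71,640,000 (Tessera), 53,850,000 (Talon), 37,310,000 (Cinder), …
The 3 highest are Dune, Helix, Tessera.
Clearing price = highest rejected bid = $53,850,000.
Helix wins → pays $53,850,000.

Helix pays $53,850,000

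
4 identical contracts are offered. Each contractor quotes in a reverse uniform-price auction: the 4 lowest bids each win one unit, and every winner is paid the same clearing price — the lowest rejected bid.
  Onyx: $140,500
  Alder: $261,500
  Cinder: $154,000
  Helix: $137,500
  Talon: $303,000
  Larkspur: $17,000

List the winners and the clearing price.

Larkspur, Helix, Onyx, Cinder; each is paid $261,500

Sorting: 17,000 (Larkspur), 137,500 (Helix), 140,500 (Onyx), 154,000 (Cinder), 261,500 (Alder), 303,000 (Talon)
Winners (4 units): Larkspur, Helix, Onyx, Cinder.
Lowest unsuccessful bid: $261,500 → clearing price.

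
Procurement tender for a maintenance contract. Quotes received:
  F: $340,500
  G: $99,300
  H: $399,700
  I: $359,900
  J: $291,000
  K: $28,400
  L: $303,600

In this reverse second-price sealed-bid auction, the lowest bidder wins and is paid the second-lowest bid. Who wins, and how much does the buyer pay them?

K is paid $99,300

Bids in order: 28,400 (K) < 99,300 (G) < 291,000 (J) < 303,600 (L) < 340,500 (F) < 359,900 (I) < …
K wins with the lowest bid; price is set by the runner-up at $99,300.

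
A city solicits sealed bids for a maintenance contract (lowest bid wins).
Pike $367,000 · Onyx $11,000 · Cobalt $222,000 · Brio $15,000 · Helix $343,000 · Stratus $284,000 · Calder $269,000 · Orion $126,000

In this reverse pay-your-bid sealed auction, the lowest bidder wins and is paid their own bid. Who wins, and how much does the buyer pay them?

Bids in order: 11,000 (Onyx) < 15,000 (Brio) < 126,000 (Orion) < 222,000 (Cobalt) < 269,000 (Calder) < 284,000 (Stratus) < …
First-price: Onyx is paid what they bid, $11,000.

Onyx is paid $11,000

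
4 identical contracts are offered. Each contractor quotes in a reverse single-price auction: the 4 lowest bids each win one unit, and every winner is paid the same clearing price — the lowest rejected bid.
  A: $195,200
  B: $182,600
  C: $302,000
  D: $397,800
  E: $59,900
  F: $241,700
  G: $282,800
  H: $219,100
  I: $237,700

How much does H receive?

H is paid $237,700

Ordering the bids: 59,900 (E), 182,600 (B), 195,200 (A), 219,100 (H), 237,700 (I), 241,700 (F), …
Lowest 4: E, B, A, H.
Lowest unsuccessful bid: $237,700 → clearing price.
H wins → is paid $237,700.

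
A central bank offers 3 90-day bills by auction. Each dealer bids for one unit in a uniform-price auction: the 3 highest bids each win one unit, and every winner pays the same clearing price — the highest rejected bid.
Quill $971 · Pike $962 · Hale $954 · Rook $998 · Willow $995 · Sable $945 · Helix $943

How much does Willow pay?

Ordering the bids: 998 (Rook), 995 (Willow), 971 (Quill), 962 (Pike), 954 (Hale), …
Winners (3 units): Rook, Willow, Quill.
Clearing price = highest rejected bid = $962.
Willow wins → pays $962.

Willow pays $962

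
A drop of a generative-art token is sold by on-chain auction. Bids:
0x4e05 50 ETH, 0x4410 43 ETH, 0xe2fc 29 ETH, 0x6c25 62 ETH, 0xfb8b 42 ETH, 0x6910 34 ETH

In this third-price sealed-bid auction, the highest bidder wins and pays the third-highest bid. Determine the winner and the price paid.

0x6c25 pays 43 ETH

Sorting bids: 62 (0x6c25) > 50 (0x4e05) > 43 (0x4410) > 42 (0xfb8b) > 34 (0x6910) > 29 (0xe2fc)
0x6c25 is highest; pays the third-highest bid, 43 ETH.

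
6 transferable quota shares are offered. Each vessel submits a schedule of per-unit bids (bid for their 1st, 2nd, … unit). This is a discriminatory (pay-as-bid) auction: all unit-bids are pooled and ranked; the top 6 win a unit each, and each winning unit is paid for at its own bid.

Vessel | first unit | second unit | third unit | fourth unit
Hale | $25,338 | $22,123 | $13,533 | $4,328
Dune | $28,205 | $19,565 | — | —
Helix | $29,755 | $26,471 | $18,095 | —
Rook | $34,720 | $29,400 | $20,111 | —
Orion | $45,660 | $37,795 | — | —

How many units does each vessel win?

Dune 1, Helix 1, Orion 2, Rook 2

All unit-bids, highest first — top 6: 45,660 (Orion-1), 37,795 (Orion-2), 34,720 (Rook-1), 29,755 (Helix-1), 29,400 (Rook-2), 28,205 (Dune-1)
Next rejected bid: $26,471 (not a price — pay-as-bid).
Allocation: Dune 1, Helix 1, Orion 2, Rook 2.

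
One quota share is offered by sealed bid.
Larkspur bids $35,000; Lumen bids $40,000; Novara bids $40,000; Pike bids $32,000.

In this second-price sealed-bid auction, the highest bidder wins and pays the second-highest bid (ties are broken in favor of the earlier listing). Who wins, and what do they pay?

Bids in order: 40,000 (Lumen) > 40,000 (Novara) > 35,000 (Larkspur) > 32,000 (Pike)
Tie at $40,000 → Lumen wins by tie-break.
Second-price: Lumen pays Novara's bid of $40,000.

Lumen pays $40,000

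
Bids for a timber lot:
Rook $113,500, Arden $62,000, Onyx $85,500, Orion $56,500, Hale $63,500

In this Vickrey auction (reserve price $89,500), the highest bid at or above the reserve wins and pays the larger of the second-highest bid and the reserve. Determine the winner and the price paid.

Rook pays $89,500

Bids in order: 113,500 (Rook) > 85,500 (Onyx) > 63,500 (Hale) > 62,000 (Arden) > 56,500 (Orion)
Rook has the top bid at or above the reserve ($113,500).
Second-highest bid $85,500 is below the reserve $89,500, so the reserve binds → payment $89,500.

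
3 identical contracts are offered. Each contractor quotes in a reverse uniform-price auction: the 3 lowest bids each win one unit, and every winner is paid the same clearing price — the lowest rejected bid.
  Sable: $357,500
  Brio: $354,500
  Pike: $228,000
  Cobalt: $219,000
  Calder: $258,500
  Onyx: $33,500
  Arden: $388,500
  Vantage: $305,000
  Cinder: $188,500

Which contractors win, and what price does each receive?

Sorting: 33,500 (Onyx), 188,500 (Cinder), 219,000 (Cobalt), 228,000 (Pike), 258,500 (Calder), …
The 3 lowest are Onyx, Cinder, Cobalt.
Lowest unsuccessful bid: $228,000 → clearing price.

Onyx, Cinder, Cobalt; each is paid $228,000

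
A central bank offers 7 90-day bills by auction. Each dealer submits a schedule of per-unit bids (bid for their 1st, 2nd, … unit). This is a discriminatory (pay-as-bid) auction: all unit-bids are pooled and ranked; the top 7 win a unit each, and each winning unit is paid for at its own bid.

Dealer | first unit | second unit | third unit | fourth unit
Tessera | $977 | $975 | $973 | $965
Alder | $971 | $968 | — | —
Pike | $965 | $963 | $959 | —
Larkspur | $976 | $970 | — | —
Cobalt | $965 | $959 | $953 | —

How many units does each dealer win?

Alder 2, Larkspur 2, Tessera 3

Merging the schedules and taking the best 7: 977 (Tessera-1), 976 (Larkspur-1), 975 (Tessera-2), 973 (Tessera-3), 971 (Alder-1), 970 (Larkspur-2), 968 (Alder-2)
Next rejected bid: $965 (not a price — pay-as-bid).
Allocation: Alder 2, Larkspur 2, Tessera 3.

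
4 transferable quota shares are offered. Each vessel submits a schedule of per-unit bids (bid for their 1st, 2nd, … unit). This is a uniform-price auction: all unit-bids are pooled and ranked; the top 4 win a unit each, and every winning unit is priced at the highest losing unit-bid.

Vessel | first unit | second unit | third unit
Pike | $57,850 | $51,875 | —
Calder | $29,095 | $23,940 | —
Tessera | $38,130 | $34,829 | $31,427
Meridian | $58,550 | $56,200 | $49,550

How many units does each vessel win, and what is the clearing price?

Meridian 2, Pike 2; clearing price $49,550

Pooled unit-bids ranked (top 4): 58,550 (Meridian-1), 57,850 (Pike-1), 56,200 (Meridian-2), 51,875 (Pike-2)
First bid not allocated: $49,550.
Allocation: Meridian 2, Pike 2.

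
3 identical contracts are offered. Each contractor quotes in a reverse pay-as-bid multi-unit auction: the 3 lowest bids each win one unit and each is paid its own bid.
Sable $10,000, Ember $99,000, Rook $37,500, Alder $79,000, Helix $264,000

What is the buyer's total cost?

Bids ranked low→high: 10,000 (Sable), 37,500 (Rook), 79,000 (Alder), 99,000 (Ember), 264,000 (Helix)
Winners (3 units): Sable, Rook, Alder.
Total cost = 10,000 + 37,500 + 79,000 = $126,500.

Total cost: $126,500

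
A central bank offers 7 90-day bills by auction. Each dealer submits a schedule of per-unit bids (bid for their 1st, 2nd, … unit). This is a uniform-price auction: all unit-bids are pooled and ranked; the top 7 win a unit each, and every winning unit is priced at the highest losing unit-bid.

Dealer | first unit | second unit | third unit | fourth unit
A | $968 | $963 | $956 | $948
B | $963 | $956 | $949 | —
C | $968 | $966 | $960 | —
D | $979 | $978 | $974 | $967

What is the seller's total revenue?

Total revenue: $6,741

All unit-bids, highest first — top 7: 979 (D-1), 978 (D-2), 974 (D-3), 968 (A-1), 968 (C-1), 967 (D-4), 966 (C-2)
The (k+1)-th unit-bid is $963.
Allocation: A 1, C 2, D 4. Every unit priced at $963.
Revenue = 7 × 963 = $6,741.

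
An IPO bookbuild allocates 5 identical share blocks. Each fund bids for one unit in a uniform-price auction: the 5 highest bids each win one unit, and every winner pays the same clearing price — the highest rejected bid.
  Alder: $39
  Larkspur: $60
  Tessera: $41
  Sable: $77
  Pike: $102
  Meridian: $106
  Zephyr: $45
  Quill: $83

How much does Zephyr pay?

Sorting: 106 (Meridian), 102 (Pike), 83 (Quill), 77 (Sable), 60 (Larkspur), 45 (Zephyr), 41 (Tessera), …
Top 5: Meridian, Pike, Quill, Sable, Larkspur.
Highest unsuccessful bid: $45 → clearing price.
Zephyr does not win → pays $0.

Zephyr pays $0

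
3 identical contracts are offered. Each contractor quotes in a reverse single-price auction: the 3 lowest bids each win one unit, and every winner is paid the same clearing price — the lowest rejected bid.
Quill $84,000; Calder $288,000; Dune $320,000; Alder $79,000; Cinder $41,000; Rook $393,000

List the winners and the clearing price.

Cinder, Alder, Quill; each is paid $288,000

Ordering the bids: 41,000 (Cinder), 79,000 (Alder), 84,000 (Quill), 288,000 (Calder), 320,000 (Dune), …
Winners (3 units): Cinder, Alder, Quill.
Lowest unsuccessful bid: $288,000 → clearing price.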